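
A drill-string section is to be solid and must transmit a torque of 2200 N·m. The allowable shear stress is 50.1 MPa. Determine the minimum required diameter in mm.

For a solid shaft τ_max = 16T/(πd³), so d = (16T/(π τ_allow))^(1/3) = (16·2200/(π·5.01×10^7))^(1/3) = 0.06070 m.

60.7 mm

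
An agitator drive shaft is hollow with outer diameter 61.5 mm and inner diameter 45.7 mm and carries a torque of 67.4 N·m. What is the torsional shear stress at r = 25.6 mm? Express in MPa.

J = π(d_o⁴ − d_i⁴)/32 = π(0.0615⁴ − 0.0457⁴)/32 = 9.762×10^-7 m⁴.
Shear stress varies linearly with radius: τ = T·r/J = 67.40 × 0.0256 / 9.762×10^-7 = 1.767×10^6 Pa.

1.77 MPa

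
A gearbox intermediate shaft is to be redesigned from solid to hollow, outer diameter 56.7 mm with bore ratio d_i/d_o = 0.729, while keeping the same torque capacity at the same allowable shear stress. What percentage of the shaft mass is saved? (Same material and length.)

Equal τ_max and T ⇒ the solid shaft needs d_s³ = d_o³(1−k⁴), so d_s = 56.7·(1−0.729⁴)^(1/3) = 50.76 mm.
Area ratio A_h/A_s = d_o²(1−k²)/d_s² = (1−k²)/(1−k⁴)^(2/3) = 0.5846.
Mass saving = 1 − 0.5846 = 41.5 %.

41.5 %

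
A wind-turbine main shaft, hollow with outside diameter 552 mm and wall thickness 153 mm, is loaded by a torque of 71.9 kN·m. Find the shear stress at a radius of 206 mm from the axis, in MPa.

1.69 MPa

J = π(d_o⁴ − d_i⁴)/32 = π(0.552⁴ − 0.246⁴)/32 = 8.755×10^-3 m⁴.
Shear stress varies linearly with radius: τ = T·r/J = 71900 × 0.206 / 8.755×10^-3 = 1.692×10^6 Pa.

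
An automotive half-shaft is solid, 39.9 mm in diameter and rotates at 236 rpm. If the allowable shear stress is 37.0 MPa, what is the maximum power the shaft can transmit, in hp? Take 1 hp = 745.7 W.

J = πd⁴/32 = π(0.0399)⁴/32 = 2.488×10^-7 m⁴.
T_max = τ_allow·J/r = 3.70×10^7 × 2.488×10^-7 / 0.0199 = 461.5 N·m.
ω = 2π·236/60 = 24.71 rad/s, so P_max = T_max·ω = 1.140×10^4 W.

15.3 hp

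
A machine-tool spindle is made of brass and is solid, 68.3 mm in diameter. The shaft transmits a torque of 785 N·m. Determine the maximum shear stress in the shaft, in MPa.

12.5 MPa

J = πd⁴/32 = π(0.0683)⁴/32 = 2.136×10^-6 m⁴.
τ_max = T·r/J = 785.0 × 0.0341 / 2.136×10^-6 = 1.255×10^7 Pa.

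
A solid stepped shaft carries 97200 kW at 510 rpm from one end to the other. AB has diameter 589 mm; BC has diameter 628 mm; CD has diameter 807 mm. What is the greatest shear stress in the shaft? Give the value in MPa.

45.4 MPa

ω = 2π·510/60 = 53.41 rad/s, so T = P/ω = 97200×10³ / 53.41 = 1.820e6 N·m.
Under the same torque, τ_max = 16T/(πd³) is largest where d is smallest — segment AB (d = 589 mm).
τ_max = 16·1.820e6/(π·(0.589)³) = 4.536×10^7 Pa.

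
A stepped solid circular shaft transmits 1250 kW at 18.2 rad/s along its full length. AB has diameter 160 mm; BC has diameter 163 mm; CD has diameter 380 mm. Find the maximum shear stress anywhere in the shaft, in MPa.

85.4 MPa

ω = 18.2 rad/s, so T = P/ω = 1250×10³ / 18.20 = 68680 N·m.
Under the same torque, τ_max = 16T/(πd³) is largest where d is smallest — segment AB (d = 160 mm).
τ_max = 16·68680/(π·(0.160)³) = 8.540×10^7 Pa.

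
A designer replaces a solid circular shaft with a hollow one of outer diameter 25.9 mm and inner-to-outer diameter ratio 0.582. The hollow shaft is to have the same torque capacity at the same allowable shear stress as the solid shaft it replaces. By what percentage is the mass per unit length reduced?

Equal τ_max and T ⇒ the solid shaft needs d_s³ = d_o³(1−k⁴), so d_s = 25.9·(1−0.582⁴)^(1/3) = 24.87 mm.
Area ratio A_h/A_s = d_o²(1−k²)/d_s² = (1−k²)/(1−k⁴)^(2/3) = 0.7172.
Mass saving = 1 − 0.7172 = 28.3 %.

28.3 %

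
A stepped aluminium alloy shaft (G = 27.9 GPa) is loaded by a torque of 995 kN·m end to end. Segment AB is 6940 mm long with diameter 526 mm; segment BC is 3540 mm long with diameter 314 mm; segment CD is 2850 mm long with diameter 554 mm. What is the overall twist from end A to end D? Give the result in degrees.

10.1°

J_AB = π(0.526)⁴/32 = 7.52×10^-3 m⁴; J_BC = π(0.314)⁴/32 = 9.54×10^-4 m⁴; J_CD = π(0.554)⁴/32 = 9.25×10^-3 m⁴.
θ = (T/G)·Σ L_i/J_i = (995000/27.9×10⁹)·(6.94/7.52×10^-3 + 3.54/9.54×10^-4 + 2.85/9.25×10^-3) = 0.1762 rad.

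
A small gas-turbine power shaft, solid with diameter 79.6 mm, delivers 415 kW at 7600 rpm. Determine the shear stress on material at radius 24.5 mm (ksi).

ω = 2π·7600/60 = 795.9 rad/s, so T = P/ω = 415×10³ / 795.9 = 521.4 N·m.
J = πd⁴/32 = π(0.0796)⁴/32 = 3.941×10^-6 m⁴.
Shear stress varies linearly with radius: τ = T·r/J = 521.4 × 0.0245 / 3.941×10^-6 = 3.241×10^6 Pa.

0.470 ksi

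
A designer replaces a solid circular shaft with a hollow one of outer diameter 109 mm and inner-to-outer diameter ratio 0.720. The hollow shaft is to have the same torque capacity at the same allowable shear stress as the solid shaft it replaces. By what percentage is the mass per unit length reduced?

Equal τ_max and T ⇒ the solid shaft needs d_s³ = d_o³(1−k⁴), so d_s = 109·(1−0.720⁴)^(1/3) = 98.20 mm.
Area ratio A_h/A_s = d_o²(1−k²)/d_s² = (1−k²)/(1−k⁴)^(2/3) = 0.5933.
Mass saving = 1 − 0.5933 = 40.7 %.

40.7 %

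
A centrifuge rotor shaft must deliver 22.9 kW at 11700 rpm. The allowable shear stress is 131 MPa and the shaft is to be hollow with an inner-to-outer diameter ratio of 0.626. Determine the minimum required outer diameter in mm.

9.50 mm

ω = 2π·11700/60 = 1225 rad/s, so T = P/ω = 22.9×10³ / 1225 = 18.69 N·m.
For a hollow shaft with d_i/d_o = 0.626: τ_max = 16T/(π d_o³ (1−k⁴)), so d_o = [16T/(π τ_allow (1−k⁴))]^(1/3) = [16·18.69/(π·1.31×10^8·0.8464)]^(1/3) = 0.009504 m.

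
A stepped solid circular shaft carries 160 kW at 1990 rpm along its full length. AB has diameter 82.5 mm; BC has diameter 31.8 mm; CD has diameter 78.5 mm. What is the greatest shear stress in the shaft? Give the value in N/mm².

ω = 2π·1990/60 = 208.4 rad/s, so T = P/ω = 160×10³ / 208.4 = 767.8 N·m.
Under the same torque, τ_max = 16T/(πd³) is largest where d is smallest — segment BC (d = 31.8 mm).
τ_max = 16·767.8/(π·(0.0318)³) = 1.216×10^8 Pa.

122 N/mm²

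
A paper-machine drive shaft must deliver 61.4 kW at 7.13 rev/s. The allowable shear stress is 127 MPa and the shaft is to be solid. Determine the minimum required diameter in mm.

38.0 mm

ω = 2π·7.13 = 44.80 rad/s, so T = P/ω = 61.4×10³ / 44.80 = 1371 N·m.
For a solid shaft τ_max = 16T/(πd³), so d = (16T/(π τ_allow))^(1/3) = (16·1371/(π·1.27×10^8))^(1/3) = 0.03802 m.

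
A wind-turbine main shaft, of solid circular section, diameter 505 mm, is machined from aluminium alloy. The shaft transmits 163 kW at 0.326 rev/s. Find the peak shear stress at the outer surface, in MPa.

ω = 2π·0.326 = 2.048 rad/s, so T = P/ω = 163×10³ / 2.048 = 79580 N·m.
J = πd⁴/32 = π(0.505)⁴/32 = 6.385×10^-3 m⁴.
τ_max = T·r/J = 79580 × 0.253 / 6.385×10^-3 = 3.147×10^6 Pa.

3.15 MPa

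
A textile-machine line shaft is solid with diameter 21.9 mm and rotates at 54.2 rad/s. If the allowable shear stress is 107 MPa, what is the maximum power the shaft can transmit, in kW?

12.0 kW

J = πd⁴/32 = π(0.0219)⁴/32 = 2.258×10^-8 m⁴.
T_max = τ_allow·J/r = 1.07×10^8 × 2.258×10^-8 / 0.0109 = 220.7 N·m.
ω = 54.2 rad/s, so P_max = T_max·ω = 1.196×10^4 W.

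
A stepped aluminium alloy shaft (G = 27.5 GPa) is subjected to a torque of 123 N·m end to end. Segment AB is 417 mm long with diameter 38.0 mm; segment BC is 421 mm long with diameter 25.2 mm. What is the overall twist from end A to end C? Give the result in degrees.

J_AB = π(0.0380)⁴/32 = 2.05×10^-7 m⁴; J_BC = π(0.0252)⁴/32 = 3.96×10^-8 m⁴.
θ = (T/G)·Σ L_i/J_i = (123.0/27.5×10⁹)·(0.417/2.05×10^-7 + 0.421/3.96×10^-8) = 0.05667 rad.

3.25°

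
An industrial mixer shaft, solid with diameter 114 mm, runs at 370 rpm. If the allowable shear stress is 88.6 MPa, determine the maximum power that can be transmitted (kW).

999 kW

J = πd⁴/32 = π(0.114)⁴/32 = 1.658×10^-5 m⁴.
T_max = τ_allow·J/r = 8.86×10^7 × 1.658×10^-5 / 0.0570 = 25770 N·m.
ω = 2π·370/60 = 38.75 rad/s, so P_max = T_max·ω = 9.986×10^5 W.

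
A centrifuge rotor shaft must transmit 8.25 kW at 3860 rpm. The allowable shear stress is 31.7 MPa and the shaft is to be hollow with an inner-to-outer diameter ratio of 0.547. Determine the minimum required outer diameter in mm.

ω = 2π·3860/60 = 404.2 rad/s, so T = P/ω = 8.25×10³ / 404.2 = 20.41 N·m.
For a hollow shaft with d_i/d_o = 0.547: τ_max = 16T/(π d_o³ (1−k⁴)), so d_o = [16T/(π τ_allow (1−k⁴))]^(1/3) = [16·20.41/(π·3.17×10^7·0.9105)]^(1/3) = 0.01533 m.

15.3 mm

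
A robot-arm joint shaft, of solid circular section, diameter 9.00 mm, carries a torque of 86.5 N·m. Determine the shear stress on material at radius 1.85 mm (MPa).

J = πd⁴/32 = π(0.00900)⁴/32 = 6.441×10^-10 m⁴.
Shear stress varies linearly with radius: τ = T·r/J = 86.50 × 0.00185 / 6.441×10^-10 = 2.484×10^8 Pa.

248 MPa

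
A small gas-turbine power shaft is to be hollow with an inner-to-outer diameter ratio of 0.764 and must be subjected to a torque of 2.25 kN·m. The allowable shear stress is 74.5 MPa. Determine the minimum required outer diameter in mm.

For a hollow shaft with d_i/d_o = 0.764: τ_max = 16T/(π d_o³ (1−k⁴)), so d_o = [16T/(π τ_allow (1−k⁴))]^(1/3) = [16·2250/(π·7.45×10^7·0.6593)]^(1/3) = 0.06156 m.

61.6 mm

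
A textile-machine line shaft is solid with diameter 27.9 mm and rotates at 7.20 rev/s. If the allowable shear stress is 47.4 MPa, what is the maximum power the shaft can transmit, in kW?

J = πd⁴/32 = π(0.0279)⁴/32 = 5.949×10^-8 m⁴.
T_max = τ_allow·J/r = 4.74×10^7 × 5.949×10^-8 / 0.0139 = 202.1 N·m.
ω = 2π·7.20 = 45.24 rad/s, so P_max = T_max·ω = 9144 W.

9.14 kW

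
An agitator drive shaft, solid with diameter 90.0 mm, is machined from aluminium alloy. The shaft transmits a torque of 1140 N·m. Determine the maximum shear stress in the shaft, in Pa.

J = πd⁴/32 = π(0.0900)⁴/32 = 6.441×10^-6 m⁴.
τ_max = T·r/J = 1140 × 0.0450 / 6.441×10^-6 = 7.964×10^6 Pa.

7.96e6 Pa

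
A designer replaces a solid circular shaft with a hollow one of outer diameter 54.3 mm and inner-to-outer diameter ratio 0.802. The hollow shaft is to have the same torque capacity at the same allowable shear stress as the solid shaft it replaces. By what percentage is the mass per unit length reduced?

49.1 %

Equal τ_max and T ⇒ the solid shaft needs d_s³ = d_o³(1−k⁴), so d_s = 54.3·(1−0.802⁴)^(1/3) = 45.45 mm.
Area ratio A_h/A_s = d_o²(1−k²)/d_s² = (1−k²)/(1−k⁴)^(2/3) = 0.5093.
Mass saving = 1 − 0.5093 = 49.1 %.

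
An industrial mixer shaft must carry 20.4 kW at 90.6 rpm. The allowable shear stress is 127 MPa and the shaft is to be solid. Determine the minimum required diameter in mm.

ω = 2π·90.6/60 = 9.488 rad/s, so T = P/ω = 20.4×10³ / 9.488 = 2150 N·m.
For a solid shaft τ_max = 16T/(πd³), so d = (16T/(π τ_allow))^(1/3) = (16·2150/(π·1.27×10^8))^(1/3) = 0.04418 m.

44.2 mm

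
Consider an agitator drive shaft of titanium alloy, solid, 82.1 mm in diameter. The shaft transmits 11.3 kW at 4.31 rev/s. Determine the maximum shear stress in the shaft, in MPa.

ω = 2π·4.31 = 27.08 rad/s, so T = P/ω = 11.3×10³ / 27.08 = 417.3 N·m.
J = πd⁴/32 = π(0.0821)⁴/32 = 4.460×10^-6 m⁴.
τ_max = T·r/J = 417.3 × 0.0410 / 4.460×10^-6 = 3.840×10^6 Pa.

3.84 MPa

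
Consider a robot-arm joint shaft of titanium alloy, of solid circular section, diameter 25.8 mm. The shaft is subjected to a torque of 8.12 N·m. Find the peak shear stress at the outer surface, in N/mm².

J = πd⁴/32 = π(0.0258)⁴/32 = 4.350×10^-8 m⁴.
τ_max = T·r/J = 8.120 × 0.0129 / 4.350×10^-8 = 2.408×10^6 Pa.

2.41 N/mm²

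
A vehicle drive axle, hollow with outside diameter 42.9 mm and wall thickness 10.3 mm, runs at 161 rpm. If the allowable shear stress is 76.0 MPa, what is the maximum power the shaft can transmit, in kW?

18.4 kW

J = π(d_o⁴ − d_i⁴)/32 = π(0.0429⁴ − 0.0223⁴)/32 = 3.083×10^-7 m⁴.
T_max = τ_allow·J/r = 7.60×10^7 × 3.083×10^-7 / 0.0215 = 1092 N·m.
ω = 2π·161/60 = 16.86 rad/s, so P_max = T_max·ω = 1.841×10^4 W.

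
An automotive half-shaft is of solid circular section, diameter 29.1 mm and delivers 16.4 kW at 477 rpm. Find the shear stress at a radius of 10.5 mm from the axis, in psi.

ω = 2π·477/60 = 49.95 rad/s, so T = P/ω = 16.4×10³ / 49.95 = 328.3 N·m.
J = πd⁴/32 = π(0.0291)⁴/32 = 7.040×10^-8 m⁴.
Shear stress varies linearly with radius: τ = T·r/J = 328.3 × 0.0105 / 7.040×10^-8 = 4.897×10^7 Pa.

7100 psi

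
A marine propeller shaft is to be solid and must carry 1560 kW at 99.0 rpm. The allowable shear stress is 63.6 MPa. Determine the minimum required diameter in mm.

ω = 2π·99.0/60 = 10.37 rad/s, so T = P/ω = 1560×10³ / 10.37 = 150500 N·m.
For a solid shaft τ_max = 16T/(πd³), so d = (16T/(π τ_allow))^(1/3) = (16·150500/(π·6.36×10^7))^(1/3) = 0.2293 m.

229 mm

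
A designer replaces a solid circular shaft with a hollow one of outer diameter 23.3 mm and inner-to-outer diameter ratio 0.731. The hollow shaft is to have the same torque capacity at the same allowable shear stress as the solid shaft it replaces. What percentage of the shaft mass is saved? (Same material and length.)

Equal τ_max and T ⇒ the solid shaft needs d_s³ = d_o³(1−k⁴), so d_s = 23.3·(1−0.731⁴)^(1/3) = 20.83 mm.
Area ratio A_h/A_s = d_o²(1−k²)/d_s² = (1−k²)/(1−k⁴)^(2/3) = 0.5826.
Mass saving = 1 − 0.5826 = 41.7 %.

41.7 %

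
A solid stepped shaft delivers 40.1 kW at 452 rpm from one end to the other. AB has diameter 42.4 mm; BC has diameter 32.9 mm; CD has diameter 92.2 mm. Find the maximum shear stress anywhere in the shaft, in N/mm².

ω = 2π·452/60 = 47.33 rad/s, so T = P/ω = 40.1×10³ / 47.33 = 847.2 N·m.
Under the same torque, τ_max = 16T/(πd³) is largest where d is smallest — segment BC (d = 32.9 mm).
τ_max = 16·847.2/(π·(0.0329)³) = 1.212×10^8 Pa.

121 N/mm²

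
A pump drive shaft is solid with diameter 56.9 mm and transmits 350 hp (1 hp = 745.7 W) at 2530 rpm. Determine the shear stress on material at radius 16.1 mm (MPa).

ω = 2π·2530/60 = 264.9 rad/s, so T = P/ω = 350×745.7 / 264.9 = 985.1 N·m.
J = πd⁴/32 = π(0.0569)⁴/32 = 1.029×10^-6 m⁴.
Shear stress varies linearly with radius: τ = T·r/J = 985.1 × 0.0161 / 1.029×10^-6 = 1.541×10^7 Pa.

15.4 MPa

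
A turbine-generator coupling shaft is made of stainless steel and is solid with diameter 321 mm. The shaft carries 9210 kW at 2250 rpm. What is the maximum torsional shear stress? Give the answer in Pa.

ω = 2π·2250/60 = 235.6 rad/s, so T = P/ω = 9210×10³ / 235.6 = 39090 N·m.
J = πd⁴/32 = π(0.321)⁴/32 = 1.042×10^-3 m⁴.
τ_max = T·r/J = 39090 × 0.161 / 1.042×10^-3 = 6.019×10^6 Pa.

6.02e6 Pa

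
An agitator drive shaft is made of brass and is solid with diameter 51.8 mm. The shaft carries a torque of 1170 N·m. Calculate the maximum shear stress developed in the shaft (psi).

6220 psi

J = πd⁴/32 = π(0.0518)⁴/32 = 7.068×10^-7 m⁴.
τ_max = T·r/J = 1170 × 0.0259 / 7.068×10^-7 = 4.287×10^7 Pa.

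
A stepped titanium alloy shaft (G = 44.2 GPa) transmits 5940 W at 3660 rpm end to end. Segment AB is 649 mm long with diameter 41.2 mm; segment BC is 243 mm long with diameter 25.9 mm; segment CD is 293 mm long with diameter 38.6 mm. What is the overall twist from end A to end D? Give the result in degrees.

0.184°

ω = 2π·3660/60 = 383.3 rad/s, so T = P/ω = 5940 / 383.3 = 15.50 N·m.
J_AB = π(0.0412)⁴/32 = 2.83×10^-7 m⁴; J_BC = π(0.0259)⁴/32 = 4.42×10^-8 m⁴; J_CD = π(0.0386)⁴/32 = 2.18×10^-7 m⁴.
θ = (T/G)·Σ L_i/J_i = (15.50/44.2×10⁹)·(0.649/2.83×10^-7 + 0.243/4.42×10^-8 + 0.293/2.18×10^-7) = 3.205×10^-3 rad.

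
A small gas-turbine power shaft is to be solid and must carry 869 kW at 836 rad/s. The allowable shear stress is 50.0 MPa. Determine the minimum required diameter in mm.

47.3 mm

ω = 836 rad/s, so T = P/ω = 869×10³ / 836.0 = 1039 N·m.
For a solid shaft τ_max = 16T/(πd³), so d = (16T/(π τ_allow))^(1/3) = (16·1039/(π·5.00×10^7))^(1/3) = 0.04731 m.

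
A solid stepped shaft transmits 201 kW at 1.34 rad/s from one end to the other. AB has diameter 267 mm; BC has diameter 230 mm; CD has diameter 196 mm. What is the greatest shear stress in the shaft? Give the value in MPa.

101 MPa

ω = 1.34 rad/s, so T = P/ω = 201×10³ / 1.340 = 150000 N·m.
Under the same torque, τ_max = 16T/(πd³) is largest where d is smallest — segment CD (d = 196 mm).
τ_max = 16·150000/(π·(0.196)³) = 1.015×10^8 Pa.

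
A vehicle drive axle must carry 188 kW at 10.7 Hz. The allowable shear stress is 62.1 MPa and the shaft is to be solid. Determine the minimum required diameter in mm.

ω = 2π·10.7 = 67.23 rad/s, so T = P/ω = 188×10³ / 67.23 = 2796 N·m.
For a solid shaft τ_max = 16T/(πd³), so d = (16T/(π τ_allow))^(1/3) = (16·2796/(π·6.21×10^7))^(1/3) = 0.06121 m.

61.2 mm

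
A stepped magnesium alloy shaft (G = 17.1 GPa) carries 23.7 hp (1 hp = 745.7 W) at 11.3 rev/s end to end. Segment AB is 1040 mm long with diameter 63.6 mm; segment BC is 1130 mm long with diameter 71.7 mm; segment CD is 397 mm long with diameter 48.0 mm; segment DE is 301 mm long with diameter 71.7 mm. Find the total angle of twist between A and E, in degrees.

ω = 2π·11.3 = 71.00 rad/s, so T = P/ω = 23.7×745.7 / 71.00 = 248.9 N·m.
J_AB = π(0.0636)⁴/32 = 1.61×10^-6 m⁴; J_BC = π(0.0717)⁴/32 = 2.59×10^-6 m⁴; J_CD = π(0.0480)⁴/32 = 5.21×10^-7 m⁴; J_DE = π(0.0717)⁴/32 = 2.59×10^-6 m⁴.
θ = (T/G)·Σ L_i/J_i = (248.9/17.1×10⁹)·(1.04/1.61×10^-6 + 1.13/2.59×10^-6 + 0.397/5.21×10^-7 + 0.301/2.59×10^-6) = 0.02854 rad.

1.64°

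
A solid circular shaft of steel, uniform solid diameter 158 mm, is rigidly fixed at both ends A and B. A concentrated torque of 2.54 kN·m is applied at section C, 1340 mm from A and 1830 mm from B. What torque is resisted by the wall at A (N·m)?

With uniform GJ and both ends fixed, compatibility θ_AC = θ_CB gives T_A·a = T_B·b, together with T_A + T_B = T₀.
T_A = T₀·b/(a+b) = 2540·1830/3170 = 1466 N·m; T_B = 1074 N·m.

1470 N·m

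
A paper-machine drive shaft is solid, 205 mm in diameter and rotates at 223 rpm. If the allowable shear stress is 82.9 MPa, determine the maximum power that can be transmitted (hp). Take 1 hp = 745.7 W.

J = πd⁴/32 = π(0.205)⁴/32 = 1.734×10^-4 m⁴.
T_max = τ_allow·J/r = 8.29×10^7 × 1.734×10^-4 / 0.102 = 140200 N·m.
ω = 2π·223/60 = 23.35 rad/s, so P_max = T_max·ω = 3.275×10^6 W.

4390 hp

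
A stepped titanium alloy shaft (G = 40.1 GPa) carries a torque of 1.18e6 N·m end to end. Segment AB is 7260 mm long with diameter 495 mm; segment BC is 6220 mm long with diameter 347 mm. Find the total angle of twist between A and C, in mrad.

J_AB = π(0.495)⁴/32 = 5.89×10^-3 m⁴; J_BC = π(0.347)⁴/32 = 1.42×10^-3 m⁴.
θ = (T/G)·Σ L_i/J_i = (1.180e6/40.1×10⁹)·(7.26/5.89×10^-3 + 6.22/1.42×10^-3) = 0.1648 rad.

165 mrad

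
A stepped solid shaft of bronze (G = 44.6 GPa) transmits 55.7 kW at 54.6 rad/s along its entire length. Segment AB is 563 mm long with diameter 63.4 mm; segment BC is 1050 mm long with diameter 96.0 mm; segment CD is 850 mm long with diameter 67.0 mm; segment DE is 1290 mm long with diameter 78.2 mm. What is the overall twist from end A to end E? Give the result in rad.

0.0289 rad

ω = 54.6 rad/s, so T = P/ω = 55.7×10³ / 54.60 = 1020 N·m.
J_AB = π(0.0634)⁴/32 = 1.59×10^-6 m⁴; J_BC = π(0.0960)⁴/32 = 8.34×10^-6 m⁴; J_CD = π(0.0670)⁴/32 = 1.98×10^-6 m⁴; J_DE = π(0.0782)⁴/32 = 3.67×10^-6 m⁴.
θ = (T/G)·Σ L_i/J_i = (1020/44.6×10⁹)·(0.563/1.59×10^-6 + 1.05/8.34×10^-6 + 0.850/1.98×10^-6 + 1.29/3.67×10^-6) = 0.02886 rad.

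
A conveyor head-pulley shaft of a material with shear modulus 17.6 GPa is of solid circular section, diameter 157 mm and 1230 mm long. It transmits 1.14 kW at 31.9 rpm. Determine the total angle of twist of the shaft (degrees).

0.0229°

ω = 2π·31.9/60 = 3.341 rad/s, so T = P/ω = 1.14×10³ / 3.341 = 341.3 N·m.
J = πd⁴/32 = π(0.157)⁴/32 = 5.965×10^-5 m⁴.
θ = T·L/(G·J) = 341.3 × 1.23 / (17.6×10⁹ × 5.965×10^-5) = 3.998×10^-4 rad.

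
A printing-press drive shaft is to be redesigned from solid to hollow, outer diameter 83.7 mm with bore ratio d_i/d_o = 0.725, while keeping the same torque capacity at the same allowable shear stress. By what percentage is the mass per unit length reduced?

41.2 %

Equal τ_max and T ⇒ the solid shaft needs d_s³ = d_o³(1−k⁴), so d_s = 83.7·(1−0.725⁴)^(1/3) = 75.15 mm.
Area ratio A_h/A_s = d_o²(1−k²)/d_s² = (1−k²)/(1−k⁴)^(2/3) = 0.5885.
Mass saving = 1 − 0.5885 = 41.2 %.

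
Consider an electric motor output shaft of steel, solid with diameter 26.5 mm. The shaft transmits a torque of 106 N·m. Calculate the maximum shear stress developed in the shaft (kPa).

29000 kPa

J = πd⁴/32 = π(0.0265)⁴/32 = 4.842×10^-8 m⁴.
τ_max = T·r/J = 106.0 × 0.0132 / 4.842×10^-8 = 2.901×10^7 Pa.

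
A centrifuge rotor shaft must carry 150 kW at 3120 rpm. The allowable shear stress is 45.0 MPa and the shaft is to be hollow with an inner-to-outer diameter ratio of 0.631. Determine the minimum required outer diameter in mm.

39.5 mm

ω = 2π·3120/60 = 326.7 rad/s, so T = P/ω = 150×10³ / 326.7 = 459.1 N·m.
For a hollow shaft with d_i/d_o = 0.631: τ_max = 16T/(π d_o³ (1−k⁴)), so d_o = [16T/(π τ_allow (1−k⁴))]^(1/3) = [16·459.1/(π·4.50×10^7·0.8415)]^(1/3) = 0.03953 m.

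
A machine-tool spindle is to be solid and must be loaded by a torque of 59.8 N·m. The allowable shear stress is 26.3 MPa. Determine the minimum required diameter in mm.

22.6 mm

For a solid shaft τ_max = 16T/(πd³), so d = (16T/(π τ_allow))^(1/3) = (16·59.80/(π·2.63×10^7))^(1/3) = 0.02262 m.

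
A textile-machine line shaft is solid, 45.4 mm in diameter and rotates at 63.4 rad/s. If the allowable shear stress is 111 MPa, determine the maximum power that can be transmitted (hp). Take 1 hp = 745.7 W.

173 hp

J = πd⁴/32 = π(0.0454)⁴/32 = 4.171×10^-7 m⁴.
T_max = τ_allow·J/r = 1.11×10^8 × 4.171×10^-7 / 0.0227 = 2039 N·m.
ω = 63.4 rad/s, so P_max = T_max·ω = 1.293×10^5 W.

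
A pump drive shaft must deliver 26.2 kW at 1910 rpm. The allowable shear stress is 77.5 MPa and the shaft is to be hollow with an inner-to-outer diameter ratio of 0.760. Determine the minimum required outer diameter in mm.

ω = 2π·1910/60 = 200.0 rad/s, so T = P/ω = 26.2×10³ / 200.0 = 131.0 N·m.
For a hollow shaft with d_i/d_o = 0.760: τ_max = 16T/(π d_o³ (1−k⁴)), so d_o = [16T/(π τ_allow (1−k⁴))]^(1/3) = [16·131.0/(π·7.75×10^7·0.6664)]^(1/3) = 0.02346 m.

23.5 mm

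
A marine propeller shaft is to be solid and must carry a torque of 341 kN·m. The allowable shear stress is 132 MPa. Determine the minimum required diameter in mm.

236 mm

For a solid shaft τ_max = 16T/(πd³), so d = (16T/(π τ_allow))^(1/3) = (16·341000/(π·1.32×10^8))^(1/3) = 0.2361 m.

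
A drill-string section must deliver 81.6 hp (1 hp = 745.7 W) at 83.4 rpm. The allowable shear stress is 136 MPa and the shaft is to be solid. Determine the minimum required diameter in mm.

63.9 mm

ω = 2π·83.4/60 = 8.734 rad/s, so T = P/ω = 81.6×745.7 / 8.734 = 6967 N·m.
For a solid shaft τ_max = 16T/(πd³), so d = (16T/(π τ_allow))^(1/3) = (16·6967/(π·1.36×10^8))^(1/3) = 0.06390 m.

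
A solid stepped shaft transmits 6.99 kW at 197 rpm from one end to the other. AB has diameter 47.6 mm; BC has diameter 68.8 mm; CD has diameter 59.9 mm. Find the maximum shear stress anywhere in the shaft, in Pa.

ω = 2π·197/60 = 20.63 rad/s, so T = P/ω = 6.99×10³ / 20.63 = 338.8 N·m.
Under the same torque, τ_max = 16T/(πd³) is largest where d is smallest — segment AB (d = 47.6 mm).
τ_max = 16·338.8/(π·(0.0476)³) = 1.600×10^7 Pa.

1.60e7 Pa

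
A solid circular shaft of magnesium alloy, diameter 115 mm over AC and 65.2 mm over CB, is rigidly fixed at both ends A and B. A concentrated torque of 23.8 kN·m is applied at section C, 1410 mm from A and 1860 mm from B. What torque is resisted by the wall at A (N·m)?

22100 N·m

Compatibility: T_A·a/J_AC = T_B·b/J_CB with T_A + T_B = T₀.
J_AC = 1.72×10^-5 m⁴, J_CB = 1.77×10^-6 m⁴, so T_A = T₀·(J_AC/a)/((J_AC/a)+(J_CB/b)) = 22070 N·m, T_B = 1729 N·m.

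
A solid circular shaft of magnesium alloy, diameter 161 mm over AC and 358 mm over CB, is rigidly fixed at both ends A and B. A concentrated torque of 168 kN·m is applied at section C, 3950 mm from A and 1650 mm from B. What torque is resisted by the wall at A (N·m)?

2820 N·m

Compatibility: T_A·a/J_AC = T_B·b/J_CB with T_A + T_B = T₀.
J_AC = 6.60×10^-5 m⁴, J_CB = 1.61×10^-3 m⁴, so T_A = T₀·(J_AC/a)/((J_AC/a)+(J_CB/b)) = 2822 N·m, T_B = 165200 N·m.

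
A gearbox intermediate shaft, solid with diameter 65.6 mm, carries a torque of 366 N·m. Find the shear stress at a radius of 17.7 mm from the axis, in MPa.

J = πd⁴/32 = π(0.0656)⁴/32 = 1.818×10^-6 m⁴.
Shear stress varies linearly with radius: τ = T·r/J = 366.0 × 0.0177 / 1.818×10^-6 = 3.563×10^6 Pa.

3.56 MPa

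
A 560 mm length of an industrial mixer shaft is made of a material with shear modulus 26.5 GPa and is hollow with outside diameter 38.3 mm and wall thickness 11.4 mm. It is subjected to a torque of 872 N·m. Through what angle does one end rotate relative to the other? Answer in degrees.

5.14°

J = π(d_o⁴ − d_i⁴)/32 = π(0.0383⁴ − 0.0155⁴)/32 = 2.056×10^-7 m⁴.
θ = T·L/(G·J) = 872.0 × 0.560 / (26.5×10⁹ × 2.056×10^-7) = 0.08963 rad.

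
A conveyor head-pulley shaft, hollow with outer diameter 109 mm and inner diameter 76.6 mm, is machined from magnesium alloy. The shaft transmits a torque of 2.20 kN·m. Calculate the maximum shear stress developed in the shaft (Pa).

1.14e7 Pa

J = π(d_o⁴ − d_i⁴)/32 = π(0.109⁴ − 0.0766⁴)/32 = 1.048×10^-5 m⁴.
τ_max = T·r/J = 2200 × 0.0545 / 1.048×10^-5 = 1.144×10^7 Pa.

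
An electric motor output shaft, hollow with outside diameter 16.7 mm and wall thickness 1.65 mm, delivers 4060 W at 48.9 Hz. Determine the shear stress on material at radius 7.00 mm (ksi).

3.00 ksi

ω = 2π·48.9 = 307.2 rad/s, so T = P/ω = 4060 / 307.2 = 13.21 N·m.
J = π(d_o⁴ − d_i⁴)/32 = π(0.0167⁴ − 0.0134⁴)/32 = 4.471×10^-9 m⁴.
Shear stress varies linearly with radius: τ = T·r/J = 13.21 × 0.00700 / 4.471×10^-9 = 2.069×10^7 Pa.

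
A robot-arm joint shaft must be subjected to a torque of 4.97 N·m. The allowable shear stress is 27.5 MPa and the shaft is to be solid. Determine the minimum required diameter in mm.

9.73 mm

For a solid shaft τ_max = 16T/(πd³), so d = (16T/(π τ_allow))^(1/3) = (16·4.970/(π·2.75×10^7))^(1/3) = 0.009727 m.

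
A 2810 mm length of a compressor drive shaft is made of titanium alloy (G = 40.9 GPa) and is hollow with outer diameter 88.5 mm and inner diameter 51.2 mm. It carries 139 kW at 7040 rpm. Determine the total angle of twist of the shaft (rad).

ω = 2π·7040/60 = 737.2 rad/s, so T = P/ω = 139×10³ / 737.2 = 188.5 N·m.
J = π(d_o⁴ − d_i⁴)/32 = π(0.0885⁴ − 0.0512⁴)/32 = 5.348×10^-6 m⁴.
θ = T·L/(G·J) = 188.5 × 2.81 / (40.9×10⁹ × 5.348×10^-6) = 2.422×10^-3 rad.

0.00242 rad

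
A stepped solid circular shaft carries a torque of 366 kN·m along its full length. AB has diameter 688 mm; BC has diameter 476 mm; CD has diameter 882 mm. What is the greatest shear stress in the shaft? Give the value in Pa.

1.73e7 Pa

Under the same torque, τ_max = 16T/(πd³) is largest where d is smallest — segment BC (d = 476 mm).
τ_max = 16·366000/(π·(0.476)³) = 1.728×10^7 Pa.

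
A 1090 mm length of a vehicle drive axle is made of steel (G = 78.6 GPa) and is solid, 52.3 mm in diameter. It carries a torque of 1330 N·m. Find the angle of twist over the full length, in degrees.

J = πd⁴/32 = π(0.0523)⁴/32 = 7.345×10^-7 m⁴.
θ = T·L/(G·J) = 1330 × 1.09 / (78.6×10⁹ × 7.345×10^-7) = 0.02511 rad.

1.44°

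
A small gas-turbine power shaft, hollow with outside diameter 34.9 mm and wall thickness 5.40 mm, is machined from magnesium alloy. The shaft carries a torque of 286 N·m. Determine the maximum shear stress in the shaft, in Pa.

4.44e7 Pa

J = π(d_o⁴ − d_i⁴)/32 = π(0.0349⁴ − 0.0241⁴)/32 = 1.125×10^-7 m⁴.
τ_max = T·r/J = 286.0 × 0.0175 / 1.125×10^-7 = 4.435×10^7 Pa.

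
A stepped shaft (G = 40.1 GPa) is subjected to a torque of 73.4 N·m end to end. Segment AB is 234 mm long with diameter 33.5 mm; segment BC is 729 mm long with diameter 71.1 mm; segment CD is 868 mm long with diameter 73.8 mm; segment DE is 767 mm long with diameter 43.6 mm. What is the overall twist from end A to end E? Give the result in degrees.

0.487°

J_AB = π(0.0335)⁴/32 = 1.24×10^-7 m⁴; J_BC = π(0.0711)⁴/32 = 2.51×10^-6 m⁴; J_CD = π(0.0738)⁴/32 = 2.91×10^-6 m⁴; J_DE = π(0.0436)⁴/32 = 3.55×10^-7 m⁴.
θ = (T/G)·Σ L_i/J_i = (73.40/40.1×10⁹)·(0.234/1.24×10^-7 + 0.729/2.51×10^-6 + 0.868/2.91×10^-6 + 0.767/3.55×10^-7) = 8.499×10^-3 rad.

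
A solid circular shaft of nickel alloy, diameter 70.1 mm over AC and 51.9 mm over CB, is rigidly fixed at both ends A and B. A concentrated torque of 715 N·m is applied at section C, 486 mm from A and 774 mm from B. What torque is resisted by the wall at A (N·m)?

Compatibility: T_A·a/J_AC = T_B·b/J_CB with T_A + T_B = T₀.
J_AC = 2.37×10^-6 m⁴, J_CB = 7.12×10^-7 m⁴, so T_A = T₀·(J_AC/a)/((J_AC/a)+(J_CB/b)) = 601.5 N·m, T_B = 113.5 N·m.

602 N·m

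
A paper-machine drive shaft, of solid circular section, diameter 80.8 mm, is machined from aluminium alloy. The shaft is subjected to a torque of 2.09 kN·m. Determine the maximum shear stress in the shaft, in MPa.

20.2 MPa

J = πd⁴/32 = π(0.0808)⁴/32 = 4.185×10^-6 m⁴.
τ_max = T·r/J = 2090 × 0.0404 / 4.185×10^-6 = 2.018×10^7 Pa.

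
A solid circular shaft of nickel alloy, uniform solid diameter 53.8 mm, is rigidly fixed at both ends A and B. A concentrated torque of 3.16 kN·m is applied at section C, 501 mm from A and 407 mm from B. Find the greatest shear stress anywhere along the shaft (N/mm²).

With uniform GJ and both ends fixed, compatibility θ_AC = θ_CB gives T_A·a = T_B·b, together with T_A + T_B = T₀.
T_A = T₀·b/(a+b) = 3160·407/908.0 = 1416 N·m; T_B = 1744 N·m.
τ in each portion: τ_AC = 4.63×10^7 Pa, τ_CB = 5.70×10^7 Pa; maximum is in CB.
τ_max = T_CB·r/J = 1744·0.0269/8.22×10^-7 = 5.702×10^7 Pa.

57.0 N/mm²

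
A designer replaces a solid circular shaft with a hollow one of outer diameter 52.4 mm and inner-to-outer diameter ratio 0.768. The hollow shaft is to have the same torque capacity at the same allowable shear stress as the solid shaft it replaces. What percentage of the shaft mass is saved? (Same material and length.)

Equal τ_max and T ⇒ the solid shaft needs d_s³ = d_o³(1−k⁴), so d_s = 52.4·(1−0.768⁴)^(1/3) = 45.44 mm.
Area ratio A_h/A_s = d_o²(1−k²)/d_s² = (1−k²)/(1−k⁴)^(2/3) = 0.5455.
Mass saving = 1 − 0.5455 = 45.5 %.

45.5 %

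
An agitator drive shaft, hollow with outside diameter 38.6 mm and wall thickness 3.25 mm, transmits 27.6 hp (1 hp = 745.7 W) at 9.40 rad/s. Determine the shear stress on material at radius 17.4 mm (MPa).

ω = 9.40 rad/s, so T = P/ω = 27.6×745.7 / 9.400 = 2190 N·m.
J = π(d_o⁴ − d_i⁴)/32 = π(0.0386⁴ − 0.0321⁴)/32 = 1.137×10^-7 m⁴.
Shear stress varies linearly with radius: τ = T·r/J = 2190 × 0.0174 / 1.137×10^-7 = 3.350×10^8 Pa.

335 MPa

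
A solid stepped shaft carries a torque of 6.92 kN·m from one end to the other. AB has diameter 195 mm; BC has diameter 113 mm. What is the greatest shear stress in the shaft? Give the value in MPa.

Under the same torque, τ_max = 16T/(πd³) is largest where d is smallest — segment BC (d = 113 mm).
τ_max = 16·6920/(π·(0.113)³) = 2.443×10^7 Pa.

24.4 MPa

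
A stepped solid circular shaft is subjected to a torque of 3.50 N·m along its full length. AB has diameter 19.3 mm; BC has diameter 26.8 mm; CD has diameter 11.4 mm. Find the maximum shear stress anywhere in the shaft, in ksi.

1.75 ksi

Under the same torque, τ_max = 16T/(πd³) is largest where d is smallest — segment CD (d = 11.4 mm).
τ_max = 16·3.500/(π·(0.0114)³) = 1.203×10^7 Pa.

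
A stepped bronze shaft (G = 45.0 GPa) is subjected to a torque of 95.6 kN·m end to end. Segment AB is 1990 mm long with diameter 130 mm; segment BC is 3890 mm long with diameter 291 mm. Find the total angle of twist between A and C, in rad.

0.163 rad

J_AB = π(0.130)⁴/32 = 2.80×10^-5 m⁴; J_BC = π(0.291)⁴/32 = 7.04×10^-4 m⁴.
θ = (T/G)·Σ L_i/J_i = (95600/45.0×10⁹)·(1.99/2.80×10^-5 + 3.89/7.04×10^-4) = 0.1625 rad.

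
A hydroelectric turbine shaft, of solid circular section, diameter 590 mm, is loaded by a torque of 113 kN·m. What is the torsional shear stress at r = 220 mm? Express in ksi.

0.303 ksi

J = πd⁴/32 = π(0.590)⁴/32 = 0.01190 m⁴.
Shear stress varies linearly with radius: τ = T·r/J = 113000 × 0.220 / 0.01190 = 2.090×10^6 Pa.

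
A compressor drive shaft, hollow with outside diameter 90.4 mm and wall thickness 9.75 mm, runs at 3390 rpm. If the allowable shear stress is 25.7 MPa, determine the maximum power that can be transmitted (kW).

823 kW

J = π(d_o⁴ − d_i⁴)/32 = π(0.0904⁴ − 0.0709⁴)/32 = 4.076×10^-6 m⁴.
T_max = τ_allow·J/r = 2.57×10^7 × 4.076×10^-6 / 0.0452 = 2317 N·m.
ω = 2π·3390/60 = 355.0 rad/s, so P_max = T_max·ω = 8.227×10^5 W.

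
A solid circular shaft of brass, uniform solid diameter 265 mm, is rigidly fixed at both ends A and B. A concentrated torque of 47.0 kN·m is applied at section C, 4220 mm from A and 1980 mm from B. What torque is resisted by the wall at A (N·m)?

With uniform GJ and both ends fixed, compatibility θ_AC = θ_CB gives T_A·a = T_B·b, together with T_A + T_B = T₀.
T_A = T₀·b/(a+b) = 47000·1980/6200 = 15010 N·m; T_B = 31990 N·m.

15000 N·m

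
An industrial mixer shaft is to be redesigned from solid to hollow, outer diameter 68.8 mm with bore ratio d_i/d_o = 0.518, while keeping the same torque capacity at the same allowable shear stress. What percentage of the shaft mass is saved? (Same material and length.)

Equal τ_max and T ⇒ the solid shaft needs d_s³ = d_o³(1−k⁴), so d_s = 68.8·(1−0.518⁴)^(1/3) = 67.11 mm.
Area ratio A_h/A_s = d_o²(1−k²)/d_s² = (1−k²)/(1−k⁴)^(2/3) = 0.7690.
Mass saving = 1 − 0.7690 = 23.1 %.

23.1 %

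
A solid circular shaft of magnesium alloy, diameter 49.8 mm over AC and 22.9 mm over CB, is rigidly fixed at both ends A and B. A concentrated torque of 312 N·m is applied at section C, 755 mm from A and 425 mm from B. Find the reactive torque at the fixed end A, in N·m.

Compatibility: T_A·a/J_AC = T_B·b/J_CB with T_A + T_B = T₀.
J_AC = 6.04×10^-7 m⁴, J_CB = 2.70×10^-8 m⁴, so T_A = T₀·(J_AC/a)/((J_AC/a)+(J_CB/b)) = 289.0 N·m, T_B = 22.96 N·m.

289 N·m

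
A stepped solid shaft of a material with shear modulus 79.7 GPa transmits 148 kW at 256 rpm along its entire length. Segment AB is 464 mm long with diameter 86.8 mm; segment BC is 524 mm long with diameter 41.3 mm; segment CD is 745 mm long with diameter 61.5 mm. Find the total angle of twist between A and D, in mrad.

170 mrad

ω = 2π·256/60 = 26.81 rad/s, so T = P/ω = 148×10³ / 26.81 = 5521 N·m.
J_AB = π(0.0868)⁴/32 = 5.57×10^-6 m⁴; J_BC = π(0.0413)⁴/32 = 2.86×10^-7 m⁴; J_CD = π(0.0615)⁴/32 = 1.40×10^-6 m⁴.
θ = (T/G)·Σ L_i/J_i = (5521/79.7×10⁹)·(0.464/5.57×10^-6 + 0.524/2.86×10^-7 + 0.745/1.40×10^-6) = 0.1696 rad.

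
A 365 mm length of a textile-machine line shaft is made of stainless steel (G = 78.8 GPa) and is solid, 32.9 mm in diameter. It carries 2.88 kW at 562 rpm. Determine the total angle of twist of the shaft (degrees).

ω = 2π·562/60 = 58.85 rad/s, so T = P/ω = 2.88×10³ / 58.85 = 48.94 N·m.
J = πd⁴/32 = π(0.0329)⁴/32 = 1.150×10^-7 m⁴.
θ = T·L/(G·J) = 48.94 × 0.365 / (78.8×10⁹ × 1.150×10^-7) = 1.971×10^-3 rad.

0.113°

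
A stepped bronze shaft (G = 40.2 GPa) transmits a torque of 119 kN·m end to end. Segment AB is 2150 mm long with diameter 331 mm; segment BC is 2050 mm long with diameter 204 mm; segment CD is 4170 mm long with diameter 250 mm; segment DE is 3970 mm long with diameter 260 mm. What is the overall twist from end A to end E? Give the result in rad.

J_AB = π(0.331)⁴/32 = 1.18×10^-3 m⁴; J_BC = π(0.204)⁴/32 = 1.70×10^-4 m⁴; J_CD = π(0.250)⁴/32 = 3.83×10^-4 m⁴; J_DE = π(0.260)⁴/32 = 4.49×10^-4 m⁴.
θ = (T/G)·Σ L_i/J_i = (119000/40.2×10⁹)·(2.15/1.18×10^-3 + 2.05/1.70×10^-4 + 4.17/3.83×10^-4 + 3.97/4.49×10^-4) = 0.09947 rad.

0.0995 rad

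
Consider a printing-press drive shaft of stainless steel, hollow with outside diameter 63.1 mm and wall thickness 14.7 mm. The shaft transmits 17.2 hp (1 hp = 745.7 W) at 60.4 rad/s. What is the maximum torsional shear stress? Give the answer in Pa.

4.69e6 Pa

ω = 60.4 rad/s, so T = P/ω = 17.2×745.7 / 60.40 = 212.4 N·m.
J = π(d_o⁴ − d_i⁴)/32 = π(0.0631⁴ − 0.0337⁴)/32 = 1.430×10^-6 m⁴.
τ_max = T·r/J = 212.4 × 0.0316 / 1.430×10^-6 = 4.686×10^6 Pa.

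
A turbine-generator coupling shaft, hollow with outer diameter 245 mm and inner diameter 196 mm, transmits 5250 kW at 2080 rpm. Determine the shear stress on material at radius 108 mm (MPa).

ω = 2π·2080/60 = 217.8 rad/s, so T = P/ω = 5250×10³ / 217.8 = 24100 N·m.
J = π(d_o⁴ − d_i⁴)/32 = π(0.245⁴ − 0.196⁴)/32 = 2.088×10^-4 m⁴.
Shear stress varies linearly with radius: τ = T·r/J = 24100 × 0.108 / 2.088×10^-4 = 1.246×10^7 Pa.

12.5 MPa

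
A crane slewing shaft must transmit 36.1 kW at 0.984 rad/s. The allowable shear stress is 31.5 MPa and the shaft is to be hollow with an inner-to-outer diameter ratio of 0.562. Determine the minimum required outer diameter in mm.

187 mm

ω = 0.984 rad/s, so T = P/ω = 36.1×10³ / 0.9840 = 36690 N·m.
For a hollow shaft with d_i/d_o = 0.562: τ_max = 16T/(π d_o³ (1−k⁴)), so d_o = [16T/(π τ_allow (1−k⁴))]^(1/3) = [16·36690/(π·3.15×10^7·0.9002)]^(1/3) = 0.1875 m.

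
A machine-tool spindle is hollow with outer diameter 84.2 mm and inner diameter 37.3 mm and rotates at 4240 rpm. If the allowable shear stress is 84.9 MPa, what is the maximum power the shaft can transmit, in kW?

4250 kW

J = π(d_o⁴ − d_i⁴)/32 = π(0.0842⁴ − 0.0373⁴)/32 = 4.745×10^-6 m⁴.
T_max = τ_allow·J/r = 8.49×10^7 × 4.745×10^-6 / 0.0421 = 9568 N·m.
ω = 2π·4240/60 = 444.0 rad/s, so P_max = T_max·ω = 4.248×10^6 W.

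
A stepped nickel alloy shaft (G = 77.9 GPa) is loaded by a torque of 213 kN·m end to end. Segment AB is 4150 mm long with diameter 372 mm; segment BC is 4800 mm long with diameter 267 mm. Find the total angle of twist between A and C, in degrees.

1.85°

J_AB = π(0.372)⁴/32 = 1.88×10^-3 m⁴; J_BC = π(0.267)⁴/32 = 4.99×10^-4 m⁴.
θ = (T/G)·Σ L_i/J_i = (213000/77.9×10⁹)·(4.15/1.88×10^-3 + 4.80/4.99×10^-4) = 0.03234 rad.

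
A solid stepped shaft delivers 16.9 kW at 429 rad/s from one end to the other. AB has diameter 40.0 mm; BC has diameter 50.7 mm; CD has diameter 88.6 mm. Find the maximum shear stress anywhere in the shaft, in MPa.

ω = 429 rad/s, so T = P/ω = 16.9×10³ / 429.0 = 39.39 N·m.
Under the same torque, τ_max = 16T/(πd³) is largest where d is smallest — segment AB (d = 40.0 mm).
τ_max = 16·39.39/(π·(0.0400)³) = 3.135×10^6 Pa.

3.13 MPa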